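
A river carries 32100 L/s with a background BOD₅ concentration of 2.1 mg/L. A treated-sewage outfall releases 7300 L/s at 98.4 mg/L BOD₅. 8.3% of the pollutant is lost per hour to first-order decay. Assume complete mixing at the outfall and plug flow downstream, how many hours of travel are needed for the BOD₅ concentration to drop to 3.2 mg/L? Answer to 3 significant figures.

21.1 h

Flow-weighted average: C = (32100·2.100 + 7300·98.40) / 39400 = 785700/39400 = 19.94 mg/L.
8.3%/h lost → k = −ln(1 − 0.083) = 0.08665 h⁻¹.
19.94·exp(−k·t) = 3.2 → t = ln(19.94/3.2)/k = 76020 s = 21.12 h.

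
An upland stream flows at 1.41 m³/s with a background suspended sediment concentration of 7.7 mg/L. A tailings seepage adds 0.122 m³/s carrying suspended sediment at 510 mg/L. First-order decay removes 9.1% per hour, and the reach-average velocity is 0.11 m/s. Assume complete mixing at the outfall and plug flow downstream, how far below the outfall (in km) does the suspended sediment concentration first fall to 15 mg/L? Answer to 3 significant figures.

4.80 km

Mass balance: C = (1.410·7.700 + 0.1220·510.0) / 1.532 = 73.08/1.532 = 47.70 mg/L.
9.1%/h lost → k = −ln(1 − 0.091) = 0.09541 h⁻¹.
Set 47.70·exp(−k·t) = 15 → t = ln(47.70/15)/k = 43650 s = 12.13 h.
Distance = v·t = 0.11·43650 = 4802 m = 4.802 km.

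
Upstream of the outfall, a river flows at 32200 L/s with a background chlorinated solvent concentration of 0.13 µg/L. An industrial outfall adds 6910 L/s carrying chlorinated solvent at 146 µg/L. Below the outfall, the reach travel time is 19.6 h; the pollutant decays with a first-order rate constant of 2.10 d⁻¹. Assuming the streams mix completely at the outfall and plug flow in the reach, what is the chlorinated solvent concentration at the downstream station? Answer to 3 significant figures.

4.66 µg/L

Flow-weighted average: C = (32200·0.1300 + 6910·146.0) / 39110 = 1013000/39110 = 25.90 µg/L.
Applying C = C₀e^(−kt): 25.90 × 0.1800 = 4.662 µg/L.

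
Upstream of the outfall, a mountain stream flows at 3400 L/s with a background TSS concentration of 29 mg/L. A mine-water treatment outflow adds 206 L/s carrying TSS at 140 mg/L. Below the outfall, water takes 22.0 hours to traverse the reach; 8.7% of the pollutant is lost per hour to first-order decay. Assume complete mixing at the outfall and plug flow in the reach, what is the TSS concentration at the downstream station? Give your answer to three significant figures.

Mass balance: C = (3400·29.00 + 206.0·140.0) / 3606 = 127400/3606 = 35.34 mg/L.
8.7%/h lost → k = −ln(1 − 0.087) = 0.09102 h⁻¹.
Decay over the reach: 35.34·exp(−kt) = 35.34·0.1350 = 4.771 mg/L.

4.77 mg/L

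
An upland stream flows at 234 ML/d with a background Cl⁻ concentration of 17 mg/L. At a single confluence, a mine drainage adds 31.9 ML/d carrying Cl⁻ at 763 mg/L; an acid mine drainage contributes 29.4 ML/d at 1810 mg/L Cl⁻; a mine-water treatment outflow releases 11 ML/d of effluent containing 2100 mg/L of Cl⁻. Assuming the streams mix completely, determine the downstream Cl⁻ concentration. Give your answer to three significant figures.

342 mg/L

After mixing, C = (234.0·17.00 + 31.90·763.0 + 29.40·1810 + 11.00·2100) / 306.3 = 104600/306.3 = 341.6 mg/L.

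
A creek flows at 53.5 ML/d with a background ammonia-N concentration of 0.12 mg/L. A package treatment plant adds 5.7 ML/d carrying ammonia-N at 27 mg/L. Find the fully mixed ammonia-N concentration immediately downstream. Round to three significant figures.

Mixed concentration C = ΣQC/ΣQ = (53.50·0.1200 + 5.700·27.00) / 59.20 = 160.3/59.20 = 2.708 mg/L.

2.71 mg/L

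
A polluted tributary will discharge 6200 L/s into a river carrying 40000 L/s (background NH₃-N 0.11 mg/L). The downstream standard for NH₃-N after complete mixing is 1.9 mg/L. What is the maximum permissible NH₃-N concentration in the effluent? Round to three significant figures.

At the limit, (Qr·Cr + Qe·Cₑ)/(Qr + Qe) = 1.9:
Cₑ = (46200·1.9 − 40000·0.1100) / 6200 = 13.45 mg/L.

13.4 mg/L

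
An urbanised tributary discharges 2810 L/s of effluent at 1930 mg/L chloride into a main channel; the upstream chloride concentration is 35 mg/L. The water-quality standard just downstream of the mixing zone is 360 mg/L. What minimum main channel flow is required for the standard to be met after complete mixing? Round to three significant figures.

Set C_mix = 360: (Q·35.00 + 2810·1930) / (Q + 2810) = 360
→ Q = 2810·(1930 − 360)/(360 − 35.00) = 13570 L/s.

13600 L/s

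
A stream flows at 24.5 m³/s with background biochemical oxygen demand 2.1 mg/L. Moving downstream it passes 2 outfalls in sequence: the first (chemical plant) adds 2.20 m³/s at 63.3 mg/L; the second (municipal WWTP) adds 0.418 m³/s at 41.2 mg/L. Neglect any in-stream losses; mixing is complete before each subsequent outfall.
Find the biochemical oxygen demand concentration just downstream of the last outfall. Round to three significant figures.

7.67 mg/L

After outfall 1: Q = 24.50 + 2.200 = 26.70 m³/s; C = (24.50·2.100 + 2.200·63.30)/26.70 = 7.143 mg/L.
After outfall 2: Q = 26.70 + 0.4180 = 27.12 m³/s; C = (26.70·7.143 + 0.4180·41.20)/27.12 = 7.668 mg/L.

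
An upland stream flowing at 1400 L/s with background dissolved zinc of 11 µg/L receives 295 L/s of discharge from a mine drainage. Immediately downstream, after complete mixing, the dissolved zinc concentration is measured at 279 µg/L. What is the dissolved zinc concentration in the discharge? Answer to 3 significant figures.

Mass balance: 1400·11.00 + 295.0·Cₑ = 1695·279.0
→ Cₑ = (1695·279.0 − 1400·11.00) / 295.0 = 1551 µg/L.

1550 µg/L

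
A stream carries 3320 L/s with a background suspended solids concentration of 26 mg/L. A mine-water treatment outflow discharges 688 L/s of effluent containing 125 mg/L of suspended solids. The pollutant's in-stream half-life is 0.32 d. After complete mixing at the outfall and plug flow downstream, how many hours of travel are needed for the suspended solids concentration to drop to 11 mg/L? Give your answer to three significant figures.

Conservation of mass: C = (3320·26.00 + 688.0·125.0) / 4008 = 172300/4008 = 42.99 mg/L.
Half-life 0.32 d → k = ln 2 / 0.32 = 2.166 d⁻¹.
42.99·exp(−k·t) = 11 → t = ln(42.99/11)/k = 54370 s = 15.10 h.

15.1 h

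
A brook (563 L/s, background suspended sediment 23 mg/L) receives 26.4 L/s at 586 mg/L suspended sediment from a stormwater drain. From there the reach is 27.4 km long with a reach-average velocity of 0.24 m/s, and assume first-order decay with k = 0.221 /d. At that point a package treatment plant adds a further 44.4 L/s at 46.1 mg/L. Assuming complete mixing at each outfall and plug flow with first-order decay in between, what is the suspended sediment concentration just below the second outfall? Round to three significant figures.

Mass balance: C = (563.0·23.00 + 26.40·586.0) / 589.4 = 28420/589.4 = 48.22 mg/L; combined flow 589.4 L/s.
Travel time t = 27.4·1000 / 0.24 = 114200 s = 31.71 h.
Applying C = C₀e^(−kt): 48.22 × 0.7468 = 36.01 mg/L.
Second outfall: C = (589.4·36.01 + 44.40·46.10)/633.8 = 36.71 mg/L.

36.7 mg/L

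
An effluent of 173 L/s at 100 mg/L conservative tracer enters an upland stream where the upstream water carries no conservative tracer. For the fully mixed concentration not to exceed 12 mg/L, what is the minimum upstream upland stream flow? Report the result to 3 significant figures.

Set C_mix = 12: (Q·0 + 173.0·100.0) / (Q + 173.0) = 12
→ Q = 173.0·(100.0 − 12)/(12 − 0) = 1269 L/s.

1270 L/s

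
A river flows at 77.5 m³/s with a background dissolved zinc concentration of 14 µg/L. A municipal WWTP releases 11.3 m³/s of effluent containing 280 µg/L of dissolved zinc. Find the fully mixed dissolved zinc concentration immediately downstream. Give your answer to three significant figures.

47.8 µg/L

After mixing, C = (77.50·14.00 + 11.30·280.0) / 88.80 = 4249/88.80 = 47.85 µg/L.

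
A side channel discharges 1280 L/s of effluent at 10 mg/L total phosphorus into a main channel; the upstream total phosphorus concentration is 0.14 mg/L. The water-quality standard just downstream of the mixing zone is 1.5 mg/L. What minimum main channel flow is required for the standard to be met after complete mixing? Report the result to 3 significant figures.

8000 L/s

Set C_mix = 1.5: (Q·0.1400 + 1280·10.00) / (Q + 1280) = 1.5
→ Q = 1280·(10.00 − 1.5)/(1.5 − 0.1400) = 8000 L/s.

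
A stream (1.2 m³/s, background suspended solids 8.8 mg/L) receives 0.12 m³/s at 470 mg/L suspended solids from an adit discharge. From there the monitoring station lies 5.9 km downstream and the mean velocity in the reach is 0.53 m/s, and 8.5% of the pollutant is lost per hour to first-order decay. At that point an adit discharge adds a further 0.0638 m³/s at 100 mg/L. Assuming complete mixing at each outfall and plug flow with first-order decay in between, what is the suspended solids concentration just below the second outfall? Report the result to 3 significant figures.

After mixing, C = (1.200·8.800 + 0.1200·470.0) / 1.320 = 66.96/1.320 = 50.73 mg/L; combined flow 1.320 m³/s.
Travel time t = 5.9·1000 / 0.53 = 11130 s = 3.092 h.
8.5%/h lost → k = −ln(1 − 0.085) = 0.08883 h⁻¹.
First-order decay: C = 50.73·exp(−k·t) = 50.73·0.7598 = 38.54 mg/L.
Second outfall: C = (1.320·38.54 + 0.06380·100.0)/1.384 = 41.38 mg/L.

41.4 mg/L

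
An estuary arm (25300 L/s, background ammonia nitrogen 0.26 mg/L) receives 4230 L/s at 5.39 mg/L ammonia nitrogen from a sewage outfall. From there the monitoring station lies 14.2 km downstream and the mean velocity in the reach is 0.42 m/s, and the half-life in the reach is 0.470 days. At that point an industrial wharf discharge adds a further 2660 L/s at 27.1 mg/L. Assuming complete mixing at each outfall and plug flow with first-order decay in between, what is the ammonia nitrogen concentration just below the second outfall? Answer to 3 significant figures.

Mass balance: C = (25300·0.2600 + 4230·5.390) / 29530 = 29380/29530 = 0.9948 mg/L; combined flow 29530 L/s.
Travel time t = 14.2·1000 / 0.42 = 33810 s = 9.392 h.
Half-life 0.470 d → k = ln 2 / 0.470 = 1.475 d⁻¹.
Decay over the reach: 0.9948·exp(−kt) = 0.9948·0.5615 = 0.5586 mg/L.
Second outfall: C = (29530·0.5586 + 2660·27.10)/32190 = 2.752 mg/L.

2.75 mg/L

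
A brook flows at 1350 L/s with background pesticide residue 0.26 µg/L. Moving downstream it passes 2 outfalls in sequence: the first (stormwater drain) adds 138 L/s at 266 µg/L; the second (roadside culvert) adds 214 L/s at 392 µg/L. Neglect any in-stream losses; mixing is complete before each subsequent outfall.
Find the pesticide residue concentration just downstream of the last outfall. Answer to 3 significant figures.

Outfall 1: combined Q = 1488 L/s; C = (1350·0.2600 + 138.0·266.0)/1488 = 24.91 µg/L.
Outfall 2: combined Q = 1702 L/s; C = (1488·24.91 + 214.0·392.0)/1702 = 71.06 µg/L.

71.1 µg/L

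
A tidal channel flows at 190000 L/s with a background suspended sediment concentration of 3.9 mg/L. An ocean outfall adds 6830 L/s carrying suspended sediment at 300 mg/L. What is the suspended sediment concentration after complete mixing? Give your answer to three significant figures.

14.2 mg/L

Mass balance: C = (190000·3.900 + 6830·300.0) / 196800 = 2790000/196800 = 14.17 mg/L.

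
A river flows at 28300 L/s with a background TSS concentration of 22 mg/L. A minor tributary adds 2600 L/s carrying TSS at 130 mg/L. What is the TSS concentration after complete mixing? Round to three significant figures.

After mixing, C = (28300·22.00 + 2600·130.0) / 30900 = 960600/30900 = 31.09 mg/L.

31.1 mg/L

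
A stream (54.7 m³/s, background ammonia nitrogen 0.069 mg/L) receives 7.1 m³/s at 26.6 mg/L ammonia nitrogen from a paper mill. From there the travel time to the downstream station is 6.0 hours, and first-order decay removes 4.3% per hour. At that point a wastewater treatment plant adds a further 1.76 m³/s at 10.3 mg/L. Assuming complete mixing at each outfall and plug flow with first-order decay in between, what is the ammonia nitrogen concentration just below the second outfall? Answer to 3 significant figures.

Conservation of mass: C = (54.70·0.06900 + 7.100·26.60) / 61.80 = 192.6/61.80 = 3.117 mg/L; combined flow 61.80 m³/s.
4.3%/h lost → k = −ln(1 − 0.043) = 0.04395 h⁻¹.
After decay, C = 3.117 × e^(−kt) = 3.117 × 0.7682 = 2.395 mg/L.
Second outfall: C = (61.80·2.395 + 1.760·10.30)/63.56 = 2.613 mg/L.

2.61 mg/L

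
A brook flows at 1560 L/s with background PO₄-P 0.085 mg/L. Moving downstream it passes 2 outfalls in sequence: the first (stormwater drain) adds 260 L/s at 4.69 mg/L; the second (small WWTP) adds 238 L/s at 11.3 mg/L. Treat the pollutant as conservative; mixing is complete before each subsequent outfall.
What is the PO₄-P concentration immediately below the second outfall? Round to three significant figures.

1.96 mg/L

Outfall 1: combined Q = 1820 L/s; C = (1560·0.08500 + 260.0·4.690)/1820 = 0.7429 mg/L.
Outfall 2: combined Q = 2058 L/s; C = (1820·0.7429 + 238.0·11.30)/2058 = 1.964 mg/L.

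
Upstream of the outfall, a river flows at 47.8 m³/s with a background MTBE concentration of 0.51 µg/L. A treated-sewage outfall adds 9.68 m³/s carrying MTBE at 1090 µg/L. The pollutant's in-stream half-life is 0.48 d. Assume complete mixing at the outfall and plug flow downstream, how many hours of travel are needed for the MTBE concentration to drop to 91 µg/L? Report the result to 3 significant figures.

Conservation of mass: C = (47.80·0.5100 + 9.680·1090) / 57.48 = 10580/57.48 = 184.0 µg/L.
Half-life 0.48 d → k = ln 2 / 0.48 = 1.444 d⁻¹.
184.0·exp(−k·t) = 91 → t = ln(184.0/91)/k = 42120 s = 11.70 h.

11.7 h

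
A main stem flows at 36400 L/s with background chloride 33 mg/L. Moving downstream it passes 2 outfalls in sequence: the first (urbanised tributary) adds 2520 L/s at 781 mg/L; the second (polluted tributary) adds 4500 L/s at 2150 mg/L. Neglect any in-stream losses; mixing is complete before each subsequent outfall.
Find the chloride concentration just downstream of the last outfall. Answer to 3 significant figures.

After outfall 1: Q = 36400 + 2520 = 38920 L/s; C = (36400·33.00 + 2520·781.0)/38920 = 81.43 mg/L.
After outfall 2: Q = 38920 + 4500 = 43420 L/s; C = (38920·81.43 + 4500·2150)/43420 = 295.8 mg/L.

296 mg/L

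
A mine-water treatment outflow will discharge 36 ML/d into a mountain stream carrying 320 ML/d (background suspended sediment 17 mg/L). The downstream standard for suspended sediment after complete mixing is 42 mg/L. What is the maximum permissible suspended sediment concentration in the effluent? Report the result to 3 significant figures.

264 mg/L

At the limit, (Qr·Cr + Qe·Cₑ)/(Qr + Qe) = 42:
Cₑ = (356.0·42 − 320.0·17.00) / 36.00 = 264.2 mg/L.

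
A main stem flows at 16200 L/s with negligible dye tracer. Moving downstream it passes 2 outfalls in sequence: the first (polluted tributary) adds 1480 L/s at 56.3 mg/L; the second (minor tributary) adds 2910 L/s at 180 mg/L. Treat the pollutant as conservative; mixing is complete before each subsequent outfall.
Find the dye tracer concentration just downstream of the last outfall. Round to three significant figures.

Outfall 1: combined Q = 17680 L/s; C = (16200·0 + 1480·56.30)/17680 = 4.713 mg/L.
Outfall 2: combined Q = 20590 L/s; C = (17680·4.713 + 2910·180.0)/20590 = 29.49 mg/L.

29.5 mg/L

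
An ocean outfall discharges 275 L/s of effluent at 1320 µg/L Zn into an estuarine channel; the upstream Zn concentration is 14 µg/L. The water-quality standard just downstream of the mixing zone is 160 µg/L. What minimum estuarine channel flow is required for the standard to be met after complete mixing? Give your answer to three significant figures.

Set C_mix = 160: (Q·14.00 + 275.0·1320) / (Q + 275.0) = 160
→ Q = 275.0·(1320 − 160)/(160 − 14.00) = 2185 L/s.

2180 L/s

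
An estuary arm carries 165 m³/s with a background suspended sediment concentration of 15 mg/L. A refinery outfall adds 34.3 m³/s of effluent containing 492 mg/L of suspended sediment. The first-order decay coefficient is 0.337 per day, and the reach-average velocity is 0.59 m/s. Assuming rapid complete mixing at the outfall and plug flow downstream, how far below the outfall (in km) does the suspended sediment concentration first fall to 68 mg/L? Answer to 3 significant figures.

Mass balance: C = (165.0·15.00 + 34.30·492.0) / 199.3 = 19350/199.3 = 97.09 mg/L.
Set 97.09·exp(−k·t) = 68 → t = ln(97.09/68)/k = 91310 s = 25.36 h.
Distance = v·t = 0.59·91310 = 53870 m = 53.87 km.

53.9 km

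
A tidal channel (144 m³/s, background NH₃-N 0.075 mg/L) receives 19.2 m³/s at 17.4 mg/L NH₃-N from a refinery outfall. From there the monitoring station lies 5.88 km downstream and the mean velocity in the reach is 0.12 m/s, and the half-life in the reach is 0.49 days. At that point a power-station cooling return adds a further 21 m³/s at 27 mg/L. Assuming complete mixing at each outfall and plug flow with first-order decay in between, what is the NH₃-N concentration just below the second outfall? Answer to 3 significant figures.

Flow-weighted average: C = (144.0·0.07500 + 19.20·17.40) / 163.2 = 344.9/163.2 = 2.113 mg/L; combined flow 163.2 m³/s.
Travel time t = 5.88·1000 / 0.12 = 49000 s = 13.61 h.
Half-life 0.49 d → k = ln 2 / 0.49 = 1.415 d⁻¹.
First-order decay: C = 2.113·exp(−k·t) = 2.113·0.4483 = 0.9474 mg/L.
Second outfall: C = (163.2·0.9474 + 21.00·27.00)/184.2 = 3.918 mg/L.

3.92 mg/L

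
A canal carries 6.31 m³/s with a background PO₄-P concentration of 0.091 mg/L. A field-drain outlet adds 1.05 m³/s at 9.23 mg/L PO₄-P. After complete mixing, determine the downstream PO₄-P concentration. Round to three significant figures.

1.39 mg/L

Flow-weighted average: C = (6.310·0.09100 + 1.050·9.230) / 7.360 = 10.27/7.360 = 1.395 mg/L.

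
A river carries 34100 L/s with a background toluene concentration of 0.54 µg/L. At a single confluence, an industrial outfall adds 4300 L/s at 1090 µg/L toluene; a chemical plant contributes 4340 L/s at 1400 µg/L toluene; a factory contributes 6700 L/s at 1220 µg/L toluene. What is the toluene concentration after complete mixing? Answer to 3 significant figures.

383 µg/L

After mixing, C = (34100·0.5400 + 4300·1090 + 4340·1400 + 6700·1220) / 49440 = 18960000/49440 = 383.4 µg/L.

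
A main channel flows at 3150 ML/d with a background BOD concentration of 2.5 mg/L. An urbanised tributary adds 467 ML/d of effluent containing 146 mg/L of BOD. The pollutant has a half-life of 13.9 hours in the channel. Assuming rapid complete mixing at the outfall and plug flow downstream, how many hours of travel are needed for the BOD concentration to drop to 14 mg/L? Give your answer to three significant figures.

8.16 h

After mixing, C = (3150·2.500 + 467.0·146.0) / 3617 = 76060/3617 = 21.03 mg/L.
Half-life 13.9 h → k = ln 2 / 13.9 = 0.04987 h⁻¹ = 1.197 d⁻¹.
21.03·exp(−k·t) = 14 → t = ln(21.03/14)/k = 29370 s = 8.157 h.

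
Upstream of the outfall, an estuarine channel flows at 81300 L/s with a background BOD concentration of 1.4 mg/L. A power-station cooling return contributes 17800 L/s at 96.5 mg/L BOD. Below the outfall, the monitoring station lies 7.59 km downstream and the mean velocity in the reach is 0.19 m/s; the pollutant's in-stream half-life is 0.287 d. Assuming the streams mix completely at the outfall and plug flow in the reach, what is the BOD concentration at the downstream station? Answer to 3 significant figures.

After mixing, C = (81300·1.400 + 17800·96.50) / 99100 = 1832000/99100 = 18.48 mg/L.
Travel time t = 7.59·1000 / 0.19 = 39950 s = 11.10 h.
Half-life 0.287 d → k = ln 2 / 0.287 = 2.415 d⁻¹.
First-order decay: C = 18.48·exp(−k·t) = 18.48·0.3274 = 6.050 mg/L.

6.05 mg/L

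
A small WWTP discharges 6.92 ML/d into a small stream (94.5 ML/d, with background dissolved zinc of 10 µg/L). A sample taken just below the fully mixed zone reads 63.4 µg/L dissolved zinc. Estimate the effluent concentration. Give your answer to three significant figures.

793 µg/L

Mass balance: 94.50·10.00 + 6.920·Cₑ = 101.4·63.40
→ Cₑ = (101.4·63.40 − 94.50·10.00) / 6.920 = 792.6 µg/L.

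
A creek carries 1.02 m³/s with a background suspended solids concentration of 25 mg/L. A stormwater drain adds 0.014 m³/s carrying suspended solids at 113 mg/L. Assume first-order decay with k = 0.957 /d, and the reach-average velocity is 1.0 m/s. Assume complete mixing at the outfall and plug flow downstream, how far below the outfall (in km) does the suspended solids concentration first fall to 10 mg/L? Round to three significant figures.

86.9 km

Mass balance: C = (1.020·25.00 + 0.01400·113.0) / 1.034 = 27.08/1.034 = 26.19 mg/L.
Set 26.19·exp(−k·t) = 10 → t = ln(26.19/10)/k = 86930 s = 24.15 h.
Distance = v·t = 1.0·86930 = 86930 m = 86.93 km.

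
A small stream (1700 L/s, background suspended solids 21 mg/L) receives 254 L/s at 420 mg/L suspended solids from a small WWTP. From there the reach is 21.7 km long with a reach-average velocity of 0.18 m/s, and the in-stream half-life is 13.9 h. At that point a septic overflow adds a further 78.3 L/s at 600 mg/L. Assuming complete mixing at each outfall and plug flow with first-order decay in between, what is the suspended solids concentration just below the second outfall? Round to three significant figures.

36.3 mg/L

Flow-weighted average: C = (1700·21.00 + 254.0·420.0) / 1954 = 142400/1954 = 72.87 mg/L; combined flow 1954 L/s.
Travel time t = 21.7·1000 / 0.18 = 120600 s = 33.49 h.
Half-life 13.9 h → k = ln 2 / 13.9 = 0.04987 h⁻¹ = 1.197 d⁻¹.
After decay, C = 72.87 × e^(−kt) = 72.87 × 0.1883 = 13.72 mg/L.
At the second outfall, C = (1954·13.72 + 78.30·600.0) / (1954 + 78.30) = 36.31 mg/L.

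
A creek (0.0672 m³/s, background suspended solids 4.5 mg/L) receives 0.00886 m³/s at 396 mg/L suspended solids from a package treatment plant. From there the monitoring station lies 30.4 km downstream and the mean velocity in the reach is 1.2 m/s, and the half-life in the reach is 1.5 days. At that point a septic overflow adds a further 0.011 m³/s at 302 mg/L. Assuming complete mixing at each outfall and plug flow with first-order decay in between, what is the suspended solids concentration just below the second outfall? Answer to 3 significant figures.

Mass balance: C = (0.06720·4.500 + 0.008860·396.0) / 0.07606 = 3.811/0.07606 = 50.10 mg/L; combined flow 0.07606 m³/s.
Travel time t = 30.4·1000 / 1.2 = 25330 s = 7.037 h.
Half-life 1.5 d → k = ln 2 / 1.5 = 0.4621 d⁻¹.
Decay over the reach: 50.10·exp(−kt) = 50.10·0.8733 = 43.76 mg/L.
Second outfall: C = (0.07606·43.76 + 0.01100·302.0)/0.08706 = 76.38 mg/L.

76.4 mg/L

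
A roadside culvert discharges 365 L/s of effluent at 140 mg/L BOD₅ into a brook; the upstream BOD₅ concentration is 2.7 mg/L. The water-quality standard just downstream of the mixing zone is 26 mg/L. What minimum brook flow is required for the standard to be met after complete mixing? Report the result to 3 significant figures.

Set C_mix = 26: (Q·2.700 + 365.0·140.0) / (Q + 365.0) = 26
→ Q = 365.0·(140.0 − 26)/(26 − 2.700) = 1786 L/s.

1790 L/s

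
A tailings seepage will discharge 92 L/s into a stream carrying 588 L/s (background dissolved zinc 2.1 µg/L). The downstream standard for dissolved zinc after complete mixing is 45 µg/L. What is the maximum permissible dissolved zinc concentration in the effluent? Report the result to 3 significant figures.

319 µg/L

At the limit, (Qr·Cr + Qe·Cₑ)/(Qr + Qe) = 45:
Cₑ = (680.0·45 − 588.0·2.100) / 92.00 = 319.2 µg/L.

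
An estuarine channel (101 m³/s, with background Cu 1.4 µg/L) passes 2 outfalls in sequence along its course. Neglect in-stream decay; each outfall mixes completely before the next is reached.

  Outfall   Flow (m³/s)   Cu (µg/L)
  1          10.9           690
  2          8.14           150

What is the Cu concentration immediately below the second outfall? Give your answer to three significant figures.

Outfall 1: combined Q = 111.9 m³/s; C = (101.0·1.400 + 10.90·690.0)/111.9 = 68.48 µg/L.
Outfall 2: combined Q = 120.0 m³/s; C = (111.9·68.48 + 8.140·150.0)/120.0 = 74.00 µg/L.

74.0 µg/L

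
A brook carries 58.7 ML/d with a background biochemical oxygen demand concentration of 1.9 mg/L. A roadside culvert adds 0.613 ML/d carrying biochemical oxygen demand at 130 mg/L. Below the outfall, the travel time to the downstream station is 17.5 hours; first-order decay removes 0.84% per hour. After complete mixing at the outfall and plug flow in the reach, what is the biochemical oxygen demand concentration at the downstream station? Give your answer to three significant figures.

2.78 mg/L

After mixing, C = (58.70·1.900 + 0.6130·130.0) / 59.31 = 191.2/59.31 = 3.224 mg/L.
0.84%/h lost → k = −ln(1 − 0.0084) = 0.008435 h⁻¹.
After decay, C = 3.224 × e^(−kt) = 3.224 × 0.8628 = 2.781 mg/L.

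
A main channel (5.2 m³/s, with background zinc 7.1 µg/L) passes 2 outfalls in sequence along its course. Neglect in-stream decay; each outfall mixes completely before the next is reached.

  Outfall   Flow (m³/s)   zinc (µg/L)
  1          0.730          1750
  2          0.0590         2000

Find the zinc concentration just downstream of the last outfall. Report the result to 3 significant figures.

Outfall 1: combined Q = 5.930 m³/s; C = (5.200·7.100 + 0.7300·1750)/5.930 = 221.7 µg/L.
Outfall 2: combined Q = 5.989 m³/s; C = (5.930·221.7 + 0.05900·2000)/5.989 = 239.2 µg/L.

239 µg/L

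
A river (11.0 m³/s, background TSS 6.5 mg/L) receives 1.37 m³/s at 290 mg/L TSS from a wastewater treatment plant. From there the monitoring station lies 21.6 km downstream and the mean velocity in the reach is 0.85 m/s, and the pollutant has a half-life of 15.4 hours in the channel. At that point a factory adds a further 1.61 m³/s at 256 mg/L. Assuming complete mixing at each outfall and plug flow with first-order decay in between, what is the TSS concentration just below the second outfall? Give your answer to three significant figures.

53.9 mg/L

Mass balance: C = (11.00·6.500 + 1.370·290.0) / 12.37 = 468.8/12.37 = 37.90 mg/L; combined flow 12.37 m³/s.
Travel time t = 21.6·1000 / 0.85 = 25410 s = 7.059 h.
Half-life 15.4 h → k = ln 2 / 15.4 = 0.04501 h⁻¹ = 1.080 d⁻¹.
Applying C = C₀e^(−kt): 37.90 × 0.7278 = 27.58 mg/L.
Second outfall: C = (12.37·27.58 + 1.610·256.0)/13.98 = 53.89 mg/L.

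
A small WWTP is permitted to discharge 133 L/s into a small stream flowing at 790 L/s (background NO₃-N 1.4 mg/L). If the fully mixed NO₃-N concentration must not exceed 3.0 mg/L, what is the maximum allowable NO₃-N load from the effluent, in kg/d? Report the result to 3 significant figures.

144 kg/d

Mass balance at the limit: 790.0·1.400 + 133.0·Cₑ = 923.0·3.0 → Cₑ = 12.50 mg/L.
133.0 L/s = 0.1330 m³/s. Load = 0.1330 m³/s × 12.50 g/m³ × 86 400 s/d = 143.7 kg/d.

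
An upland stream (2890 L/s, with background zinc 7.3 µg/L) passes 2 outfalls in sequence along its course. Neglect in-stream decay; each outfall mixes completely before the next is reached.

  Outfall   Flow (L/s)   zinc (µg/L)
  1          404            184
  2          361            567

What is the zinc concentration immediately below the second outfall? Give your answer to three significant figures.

82.1 µg/L

Below outfall 1: Q → 3294 L/s, C = (2890·7.300 + 404.0·184.0)/3294 = 28.97 µg/L.
Below outfall 2: Q → 3655 L/s, C = (3294·28.97 + 361.0·567.0)/3655 = 82.11 µg/L.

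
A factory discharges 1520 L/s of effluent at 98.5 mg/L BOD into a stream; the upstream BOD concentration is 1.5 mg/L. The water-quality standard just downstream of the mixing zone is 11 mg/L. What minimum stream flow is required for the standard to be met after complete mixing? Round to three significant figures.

14000 L/s

Set C_mix = 11: (Q·1.500 + 1520·98.50) / (Q + 1520) = 11
→ Q = 1520·(98.50 − 11)/(11 − 1.500) = 14000 L/s.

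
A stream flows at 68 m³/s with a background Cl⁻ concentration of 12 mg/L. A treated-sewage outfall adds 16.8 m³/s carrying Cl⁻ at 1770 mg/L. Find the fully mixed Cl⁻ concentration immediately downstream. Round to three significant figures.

After mixing, C = (68.00·12.00 + 16.80·1770) / 84.80 = 30550/84.80 = 360.3 mg/L.

360 mg/L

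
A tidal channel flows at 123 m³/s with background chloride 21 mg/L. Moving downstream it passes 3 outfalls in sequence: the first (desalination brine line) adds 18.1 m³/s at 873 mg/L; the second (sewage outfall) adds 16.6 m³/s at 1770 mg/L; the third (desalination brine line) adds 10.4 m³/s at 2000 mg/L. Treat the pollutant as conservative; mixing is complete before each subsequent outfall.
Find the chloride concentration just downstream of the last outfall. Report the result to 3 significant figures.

408 mg/L

Below outfall 1: Q → 141.1 m³/s, C = (123.0·21.00 + 18.10·873.0)/141.1 = 130.3 mg/L.
Below outfall 2: Q → 157.7 m³/s, C = (141.1·130.3 + 16.60·1770)/157.7 = 302.9 mg/L.
Below outfall 3: Q → 168.1 m³/s, C = (157.7·302.9 + 10.40·2000)/168.1 = 407.9 mg/L.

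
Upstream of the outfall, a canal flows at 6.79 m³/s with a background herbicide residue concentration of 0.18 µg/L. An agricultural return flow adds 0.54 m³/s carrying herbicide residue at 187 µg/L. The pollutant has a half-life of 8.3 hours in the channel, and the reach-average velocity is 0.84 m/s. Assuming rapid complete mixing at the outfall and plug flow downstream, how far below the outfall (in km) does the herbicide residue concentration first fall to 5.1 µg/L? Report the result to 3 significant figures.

36.4 km

Mixed concentration C = ΣQC/ΣQ = (6.790·0.1800 + 0.5400·187.0) / 7.330 = 102.2/7.330 = 13.94 µg/L.
Half-life 8.3 h → k = ln 2 / 8.3 = 0.08351 h⁻¹ = 2.004 d⁻¹.
Set 13.94·exp(−k·t) = 5.1 → t = ln(13.94/5.1)/k = 43360 s = 12.04 h.
Distance = v·t = 0.84·43360 = 36420 m = 36.42 km.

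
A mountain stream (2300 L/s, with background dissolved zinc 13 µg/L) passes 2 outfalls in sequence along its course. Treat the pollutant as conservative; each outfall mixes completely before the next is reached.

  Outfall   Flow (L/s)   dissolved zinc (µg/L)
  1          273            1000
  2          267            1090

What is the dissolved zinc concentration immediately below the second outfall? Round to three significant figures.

Outfall 1: combined Q = 2573 L/s; C = (2300·13.00 + 273.0·1000)/2573 = 117.7 µg/L.
Outfall 2: combined Q = 2840 L/s; C = (2573·117.7 + 267.0·1090)/2840 = 209.1 µg/L.

209 µg/L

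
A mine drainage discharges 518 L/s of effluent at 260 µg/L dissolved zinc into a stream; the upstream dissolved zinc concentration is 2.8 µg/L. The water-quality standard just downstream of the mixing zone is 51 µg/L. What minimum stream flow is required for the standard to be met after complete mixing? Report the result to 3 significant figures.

2250 L/s

Set C_mix = 51: (Q·2.800 + 518.0·260.0) / (Q + 518.0) = 51
→ Q = 518.0·(260.0 − 51)/(51 − 2.800) = 2246 L/s.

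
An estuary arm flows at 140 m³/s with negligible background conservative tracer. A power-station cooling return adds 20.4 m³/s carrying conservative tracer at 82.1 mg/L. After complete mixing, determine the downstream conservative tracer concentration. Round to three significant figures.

10.4 mg/L

Flow-weighted average: C = (140.0·0 + 20.40·82.10) / 160.4 = 1675/160.4 = 10.44 mg/L.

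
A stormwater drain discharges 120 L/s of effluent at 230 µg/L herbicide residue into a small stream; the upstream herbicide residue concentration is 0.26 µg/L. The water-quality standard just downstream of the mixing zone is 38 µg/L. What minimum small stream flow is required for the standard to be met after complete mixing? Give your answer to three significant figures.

610 L/s

Set C_mix = 38: (Q·0.2600 + 120.0·230.0) / (Q + 120.0) = 38
→ Q = 120.0·(230.0 − 38)/(38 − 0.2600) = 610.5 L/s.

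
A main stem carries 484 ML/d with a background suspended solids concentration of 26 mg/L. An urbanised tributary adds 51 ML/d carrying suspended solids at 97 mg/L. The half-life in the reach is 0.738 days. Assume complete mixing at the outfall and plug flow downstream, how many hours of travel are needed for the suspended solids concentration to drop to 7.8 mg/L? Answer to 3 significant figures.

36.7 h

Mass balance: C = (484.0·26.00 + 51.00·97.00) / 535.0 = 17530/535.0 = 32.77 mg/L.
Half-life 0.738 d → k = ln 2 / 0.738 = 0.9392 d⁻¹.
32.77·exp(−k·t) = 7.8 → t = ln(32.77/7.8)/k = 132000 s = 36.68 h.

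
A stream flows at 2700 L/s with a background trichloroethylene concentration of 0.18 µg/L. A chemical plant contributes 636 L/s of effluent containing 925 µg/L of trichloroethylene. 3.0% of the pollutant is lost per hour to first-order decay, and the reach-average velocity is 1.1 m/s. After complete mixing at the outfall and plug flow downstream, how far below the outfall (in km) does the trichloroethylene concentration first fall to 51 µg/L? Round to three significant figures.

Flow-weighted average: C = (2700·0.1800 + 636.0·925.0) / 3336 = 588800/3336 = 176.5 µg/L.
3.0%/h lost → k = −ln(1 − 0.03) = 0.03046 h⁻¹.
Set 176.5·exp(−k·t) = 51 → t = ln(176.5/51)/k = 146700 s = 40.76 h.
Distance = v·t = 1.1·146700 = 161400 m = 161.4 km.

161 km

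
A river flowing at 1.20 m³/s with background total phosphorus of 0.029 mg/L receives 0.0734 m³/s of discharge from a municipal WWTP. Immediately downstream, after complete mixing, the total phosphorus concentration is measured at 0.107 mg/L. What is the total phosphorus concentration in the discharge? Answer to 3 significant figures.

Mass balance: 1.200·0.02900 + 0.07340·Cₑ = 1.273·0.1070
→ Cₑ = (1.273·0.1070 − 1.200·0.02900) / 0.07340 = 1.382 mg/L.

1.38 mg/L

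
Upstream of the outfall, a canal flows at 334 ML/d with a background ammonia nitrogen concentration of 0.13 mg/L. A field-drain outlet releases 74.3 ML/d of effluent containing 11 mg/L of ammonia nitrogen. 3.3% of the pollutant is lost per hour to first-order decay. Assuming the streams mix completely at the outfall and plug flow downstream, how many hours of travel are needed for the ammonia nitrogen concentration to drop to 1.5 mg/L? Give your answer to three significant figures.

10.1 h

Mass balance: C = (334.0·0.1300 + 74.30·11.00) / 408.3 = 860.7/408.3 = 2.108 mg/L.
3.3%/h lost → k = −ln(1 − 0.033) = 0.03356 h⁻¹.
2.108·exp(−k·t) = 1.5 → t = ln(2.108/1.5)/k = 36510 s = 10.14 h.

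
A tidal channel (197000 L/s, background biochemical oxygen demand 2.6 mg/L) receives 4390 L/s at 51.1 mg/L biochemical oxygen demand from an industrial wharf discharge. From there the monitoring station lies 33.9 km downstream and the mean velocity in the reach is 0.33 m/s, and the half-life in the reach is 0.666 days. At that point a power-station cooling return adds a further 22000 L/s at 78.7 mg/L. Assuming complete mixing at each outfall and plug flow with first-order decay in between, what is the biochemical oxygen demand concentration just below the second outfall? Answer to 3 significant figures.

Mass balance: C = (197000·2.600 + 4390·51.10) / 201400 = 736500/201400 = 3.657 mg/L; combined flow 201400 L/s.
Travel time t = 33.9·1000 / 0.33 = 102700 s = 28.54 h.
Half-life 0.666 d → k = ln 2 / 0.666 = 1.041 d⁻¹.
First-order decay: C = 3.657·exp(−k·t) = 3.657·0.2901 = 1.061 mg/L.
At the second outfall, C = (201400·1.061 + 22000·78.70) / (201400 + 22000) = 8.707 mg/L.

8.71 mg/L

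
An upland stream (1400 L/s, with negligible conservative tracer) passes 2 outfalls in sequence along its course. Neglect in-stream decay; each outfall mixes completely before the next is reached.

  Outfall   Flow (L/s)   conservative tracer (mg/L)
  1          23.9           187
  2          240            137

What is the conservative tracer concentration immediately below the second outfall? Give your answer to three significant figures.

Outfall 1: combined Q = 1424 L/s; C = (1400·0 + 23.90·187.0)/1424 = 3.139 mg/L.
Outfall 2: combined Q = 1664 L/s; C = (1424·3.139 + 240.0·137.0)/1664 = 22.45 mg/L.

22.4 mg/L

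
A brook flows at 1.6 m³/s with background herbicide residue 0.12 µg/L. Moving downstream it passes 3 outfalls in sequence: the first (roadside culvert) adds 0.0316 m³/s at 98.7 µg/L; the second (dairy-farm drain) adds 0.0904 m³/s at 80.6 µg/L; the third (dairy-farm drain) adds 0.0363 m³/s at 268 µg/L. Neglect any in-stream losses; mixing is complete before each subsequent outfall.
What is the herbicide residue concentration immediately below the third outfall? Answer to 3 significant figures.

After outfall 1: Q = 1.600 + 0.03160 = 1.632 m³/s; C = (1.600·0.1200 + 0.03160·98.70)/1.632 = 2.029 µg/L.
After outfall 2: Q = 1.632 + 0.09040 = 1.722 m³/s; C = (1.632·2.029 + 0.09040·80.60)/1.722 = 6.154 µg/L.
After outfall 3: Q = 1.722 + 0.03630 = 1.758 m³/s; C = (1.722·6.154 + 0.03630·268.0)/1.758 = 11.56 µg/L.

11.6 µg/L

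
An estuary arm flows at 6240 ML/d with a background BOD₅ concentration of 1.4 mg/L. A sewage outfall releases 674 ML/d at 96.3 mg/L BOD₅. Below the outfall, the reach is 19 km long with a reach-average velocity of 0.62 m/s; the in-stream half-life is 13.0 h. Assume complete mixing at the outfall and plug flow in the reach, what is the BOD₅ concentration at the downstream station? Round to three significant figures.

6.77 mg/L

Flow-weighted average: C = (6240·1.400 + 674.0·96.30) / 6914 = 73640/6914 = 10.65 mg/L.
Travel time t = 19·1000 / 0.62 = 30650 s = 8.513 h.
Half-life 13.0 h → k = ln 2 / 13.0 = 0.05332 h⁻¹ = 1.280 d⁻¹.
Decay over the reach: 10.65·exp(−kt) = 10.65·0.6352 = 6.765 mg/L.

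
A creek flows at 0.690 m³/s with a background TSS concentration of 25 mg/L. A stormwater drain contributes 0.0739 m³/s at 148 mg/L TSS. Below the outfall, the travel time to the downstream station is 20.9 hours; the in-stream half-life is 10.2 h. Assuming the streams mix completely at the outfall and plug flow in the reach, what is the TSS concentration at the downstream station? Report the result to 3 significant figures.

8.92 mg/L

Conservation of mass: C = (0.6900·25.00 + 0.07390·148.0) / 0.7639 = 28.19/0.7639 = 36.90 mg/L.
Half-life 10.2 h → k = ln 2 / 10.2 = 0.06796 h⁻¹ = 1.631 d⁻¹.
After decay, C = 36.90 × e^(−kt) = 36.90 × 0.2416 = 8.917 mg/L.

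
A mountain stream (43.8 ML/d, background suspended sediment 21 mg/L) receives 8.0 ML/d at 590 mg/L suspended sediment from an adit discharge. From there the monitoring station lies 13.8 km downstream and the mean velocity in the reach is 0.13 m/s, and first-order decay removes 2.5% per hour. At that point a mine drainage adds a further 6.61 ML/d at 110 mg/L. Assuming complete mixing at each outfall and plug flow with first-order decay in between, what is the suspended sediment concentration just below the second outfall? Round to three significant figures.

58.2 mg/L

Flow-weighted average: C = (43.80·21.00 + 8.000·590.0) / 51.80 = 5640/51.80 = 108.9 mg/L; combined flow 51.80 ML/d.
Travel time t = 13.8·1000 / 0.13 = 106200 s = 29.49 h.
2.5%/h lost → k = −ln(1 − 0.025) = 0.02532 h⁻¹.
After decay, C = 108.9 × e^(−kt) = 108.9 × 0.4740 = 51.61 mg/L.
Second outfall: C = (51.80·51.61 + 6.610·110.0)/58.41 = 58.22 mg/L.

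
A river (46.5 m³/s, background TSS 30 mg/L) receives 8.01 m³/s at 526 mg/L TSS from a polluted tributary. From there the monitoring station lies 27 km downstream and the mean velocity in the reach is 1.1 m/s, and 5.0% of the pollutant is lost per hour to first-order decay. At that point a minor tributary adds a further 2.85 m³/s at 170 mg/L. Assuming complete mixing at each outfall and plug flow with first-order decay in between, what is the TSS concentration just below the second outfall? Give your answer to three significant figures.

After mixing, C = (46.50·30.00 + 8.010·526.0) / 54.51 = 5608/54.51 = 102.9 mg/L; combined flow 54.51 m³/s.
Travel time t = 27·1000 / 1.1 = 24550 s = 6.818 h.
5.0%/h lost → k = −ln(1 − 0.05) = 0.05129 h⁻¹.
After decay, C = 102.9 × e^(−kt) = 102.9 × 0.7049 = 72.52 mg/L.
Second outfall: C = (54.51·72.52 + 2.850·170.0)/57.36 = 77.36 mg/L.

77.4 mg/L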